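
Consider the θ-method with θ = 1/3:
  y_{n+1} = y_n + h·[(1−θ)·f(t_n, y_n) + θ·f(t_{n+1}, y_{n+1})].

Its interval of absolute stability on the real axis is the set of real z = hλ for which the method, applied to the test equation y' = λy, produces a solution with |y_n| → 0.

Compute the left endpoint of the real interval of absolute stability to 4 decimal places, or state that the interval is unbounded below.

Test eqn y'=λy, z=hλ:
  y_{n+1} = y_n + z·[2/3·y_n + 1/3·y_{n+1}] ⇒ (1 − 1/3z)y_{n+1} = (1 + 2/3z)y_n
  Hence R(z) = (1 + 2/3z)/(1 − 1/3z).

Solve |R(x)|<1 on ℝ⁻.
x=-1.62: |R|=0.0519
R=−1: 1+2/3x = −1+1/3x ⇒ -1/3x=2 ⇒ x=2/(-1/3)=-6.0000
Confirm numerically:
  x=-4.210: |R|=0.75173 <1
  x=-4.134: |R|=0.73844 <1
  x=-3.536: |R|=0.62301 <1
  x=-6.530: |R|=1.05561 >1
  x=-6.417: |R|=1.04428 >1
So |R|<1 on (-6.0000, 0).

left endpoint -6.0000.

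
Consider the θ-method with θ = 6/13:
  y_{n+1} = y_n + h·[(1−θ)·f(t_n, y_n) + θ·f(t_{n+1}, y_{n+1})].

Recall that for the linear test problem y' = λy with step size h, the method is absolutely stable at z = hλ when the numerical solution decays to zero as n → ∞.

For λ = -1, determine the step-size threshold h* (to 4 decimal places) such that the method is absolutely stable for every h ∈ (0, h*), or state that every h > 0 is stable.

(-26.0000,0); λ=-1 ⇒ h* = (26)/1 = 26.0000.

Test eqn y'=λy, z=hλ:
  y_{n+1} = y_n + z·[7/13·y_n + 6/13·y_{n+1}] ⇒ (1 − 6/13z)y_{n+1} = (1 + 7/13z)y_n
  Hence R(z) = (1 + 7/13z)/(1 − 6/13z).

Boundary: |R(x)|=1, x<0.
x=-1.06: |R|=0.2882
R=−1: 1+7/13x = −1+6/13x ⇒ -1/13x=2 ⇒ x=2/(-1/13)=-26.0000
Confirm numerically:
  x=-25.395: |R|=0.99634 <1
  x=-24.424: |R|=0.99012 <1
  x=-21.738: |R|=0.97028 <1
  x=-16.362: |R|=0.91331 <1
  x=-26.445: |R|=1.00259 >1
  x=-26.380: |R|=1.00222 >1
  x=-26.321: |R|=1.00188 >1
So |R|<1 on (-26.0000, 0).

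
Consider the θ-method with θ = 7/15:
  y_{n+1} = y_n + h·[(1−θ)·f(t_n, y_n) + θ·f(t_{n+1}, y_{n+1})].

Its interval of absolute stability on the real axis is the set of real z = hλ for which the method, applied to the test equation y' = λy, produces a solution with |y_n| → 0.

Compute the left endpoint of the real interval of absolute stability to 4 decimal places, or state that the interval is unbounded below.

z* = -30.0000.

With y'=λy (z=hλ):
  y_{n+1} = y_n + z·[8/15·y_n + 7/15·y_{n+1}] ⇒ (1 − 7/15z)y_{n+1} = (1 + 8/15z)y_n
  ⇒ R(z) = (1 + 8/15z)/(1 − 7/15z).

Need |R(x)|<1, x<0.
x=-1.47: |R|=0.1281
R=−1: 1+8/15x = −1+7/15x ⇒ -1/15x=2 ⇒ x=2/(-1/15)=-30.0000
Confirm numerically:
  x=-27.636: |R|=0.98866 <1
  x=-19.257: |R|=0.92828 <1
  x=-18.655: |R|=0.92207 <1
  x=-13.078: |R|=0.84118 <1
  x=-30.521: |R|=1.00228 >1
  x=-30.498: |R|=1.00218 >1
  x=-30.268: |R|=1.00118 >1
So |R|<1 on (-30.0000, 0).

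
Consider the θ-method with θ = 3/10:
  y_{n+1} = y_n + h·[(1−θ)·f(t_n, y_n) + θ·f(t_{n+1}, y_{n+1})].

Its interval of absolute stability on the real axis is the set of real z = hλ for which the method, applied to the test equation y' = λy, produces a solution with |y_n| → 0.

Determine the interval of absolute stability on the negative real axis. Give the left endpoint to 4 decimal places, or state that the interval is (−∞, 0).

Set f=λy, z=hλ:
  y_{n+1} = y_n + z·[7/10·y_n + 3/10·y_{n+1}] ⇒ (1 − 3/10z)y_{n+1} = (1 + 7/10z)y_n
  so R(z) = (1 + 7/10z)/(1 − 3/10z).

Find x<0 with |R(x)|<1.
x=-0.96: |R|=0.2547
R=−1: 1+7/10x = −1+3/10x ⇒ -2/5x=2 ⇒ x=2/(-2/5)=-5.0000
Confirm numerically:
  x=-3.163: |R|=0.62297 <1
  x=-2.244: |R|=0.34114 <1
  x=-2.008: |R|=0.25312 <1
  x=-5.390: |R|=1.05961 >1
  x=-5.058: |R|=1.00922 >1
  x=-5.028: |R|=1.00446 >1
Stable set (-5.0000, 0).

z∈(-5.0000,0).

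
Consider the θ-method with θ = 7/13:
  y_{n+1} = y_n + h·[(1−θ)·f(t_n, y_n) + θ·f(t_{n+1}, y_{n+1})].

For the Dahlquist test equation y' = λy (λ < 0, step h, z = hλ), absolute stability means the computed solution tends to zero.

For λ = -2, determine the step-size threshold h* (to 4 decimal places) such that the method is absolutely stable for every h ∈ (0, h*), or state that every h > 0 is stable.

On y'=λy, z=hλ:
  y_{n+1} = y_n + z·[6/13·y_n + 7/13·y_{n+1}] ⇒ (1 − 7/13z)y_{n+1} = (1 + 6/13z)y_n
  R(z) = (1 + 6/13z)/(1 − 7/13z).

Find x<0 with |R(x)|<1.
x=-1.69: |R|=0.1152
x=-2: |R|=0.0370
x=-10: |R|=0.5663
x=-100: |R|=0.8233
θ=7/13≥1/2 ⇒ |1+6/13x|<|1−7/13x| ∀x<0 ⇒ interval (−∞,0).

(−∞, 0) — no finite endpoint. Any h>0 works for λ=-2.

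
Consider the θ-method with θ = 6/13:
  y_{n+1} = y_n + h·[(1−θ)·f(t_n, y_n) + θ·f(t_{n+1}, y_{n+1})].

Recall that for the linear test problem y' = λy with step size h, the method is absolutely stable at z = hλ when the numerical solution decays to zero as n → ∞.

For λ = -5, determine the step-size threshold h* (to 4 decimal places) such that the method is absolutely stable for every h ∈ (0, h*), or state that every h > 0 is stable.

(-26.0000,0); λ=-5 ⇒ h* = (26)/5 = 5.2000.

Set f=λy, z=hλ:
  y_{n+1} = y_n + z·[7/13·y_n + 6/13·y_{n+1}] ⇒ (1 − 6/13z)y_{n+1} = (1 + 7/13z)y_n
  ⇒ R(z) = (1 + 7/13z)/(1 − 6/13z).

Need |R(x)|<1, x<0.
x=-1.61: |R|=0.0763
R=−1: 1+7/13x = −1+6/13x ⇒ -1/13x=2 ⇒ x=2/(-1/13)=-26.0000
Confirm numerically:
  x=-23.617: |R|=0.98460 <1
  x=-22.443: |R|=0.97591 <1
  x=-17.644: |R|=0.92970 <1
  x=-16.671: |R|=0.91746 <1
  x=-26.245: |R|=1.00144 >1
  x=-26.082: |R|=1.00048 >1
So |R|<1 on (-26.0000, 0).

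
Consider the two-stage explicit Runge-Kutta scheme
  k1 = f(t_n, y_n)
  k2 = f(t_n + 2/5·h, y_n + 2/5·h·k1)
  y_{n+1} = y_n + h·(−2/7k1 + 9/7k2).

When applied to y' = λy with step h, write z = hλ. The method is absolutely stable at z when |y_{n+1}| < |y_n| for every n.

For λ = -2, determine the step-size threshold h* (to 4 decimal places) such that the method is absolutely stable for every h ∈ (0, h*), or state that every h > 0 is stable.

(-1.9444,0); λ=-2 ⇒ h* = (35/18)/2 = 0.9722.

On y'=λy, z=hλ:
  k1=λy_n ⇒ h·k1=z·y_n;  k2=λ(1+2/5z)y_n ⇒ h·k2=z(1+2/5z)y_n
  y_{n+1}/y_n = 1 − 2/7z + 9/7z(1+2/5z) = 1 + z + 18/35z²
  Hence R(z) = 1 + z + 18/35z².

Find x<0 with |R(x)|<1.
x=-0.35: |R|=0.7130
R=1: x+18/35x²=0 ⇒ x=−35/18=-1.9444; min R=1−1/(4·18/35)=0.5139>−1
Confirm numerically:
  x=-1.804: |R|=0.86970 <1
  x=-1.596: |R|=0.71400 <1
  x=-1.245: |R|=0.55216 <1
  x=-0.939: |R|=0.51446 <1
  x=-2.510: |R|=1.73005 >1
  x=-2.456: |R|=1.64614 >1
  x=-2.341: |R|=1.47743 >1
Interval (-1.9444, 0).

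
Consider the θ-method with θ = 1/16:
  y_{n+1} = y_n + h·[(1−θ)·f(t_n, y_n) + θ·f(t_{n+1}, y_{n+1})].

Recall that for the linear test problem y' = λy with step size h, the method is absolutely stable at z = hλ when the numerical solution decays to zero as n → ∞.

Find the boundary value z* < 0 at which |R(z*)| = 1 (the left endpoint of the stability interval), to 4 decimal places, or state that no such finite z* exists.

On y'=λy, z=hλ:
  y_{n+1} = y_n + z·[15/16·y_n + 1/16·y_{n+1}] ⇒ (1 − 1/16z)y_{n+1} = (1 + 15/16z)y_n
  so R(z) = (1 + 15/16z)/(1 − 1/16z).

Find x<0 with |R(x)|<1.
x=-0.77: |R|=0.2654
R=−1: 1+15/16x = −1+1/16x ⇒ -7/8x=2 ⇒ x=2/(-7/8)=-2.2857
Confirm numerically:
  x=-2.238: |R|=0.96337 <1
  x=-1.801: |R|=0.61879 <1
  x=-1.708: |R|=0.54326 <1
  x=-0.983: |R|=0.07390 <1
  x=-2.771: |R|=1.36194 >1
  x=-2.544: |R|=1.19500 >1
Interval (-2.2857, 0).

z* = -2.2857.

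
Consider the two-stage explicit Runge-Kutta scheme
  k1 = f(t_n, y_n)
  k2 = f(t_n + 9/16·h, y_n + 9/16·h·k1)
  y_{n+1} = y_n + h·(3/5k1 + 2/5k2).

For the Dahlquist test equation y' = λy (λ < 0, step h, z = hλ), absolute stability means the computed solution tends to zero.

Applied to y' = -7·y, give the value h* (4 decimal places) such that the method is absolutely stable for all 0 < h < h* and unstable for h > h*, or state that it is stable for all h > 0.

(-4.4444,0); λ=-7 ⇒ h* = (40/9)/7 = 0.6349.

Test eqn y'=λy, z=hλ:
  k1=λy_n ⇒ h·k1=z·y_n;  k2=λ(1+9/16z)y_n ⇒ h·k2=z(1+9/16z)y_n
  y_{n+1}/y_n = 1 + 3/5z + 2/5z(1+9/16z) = 1 + z + 9/40z²
  so R(z) = 1 + z + 9/40z².

Find x<0 with |R(x)|<1.
x=-1.69: |R|=0.0474
R=1: x+9/40x²=0 ⇒ x=−40/9=-4.4444; min R=1−1/(4·9/40)=-0.1111>−1
Confirm numerically:
  x=-3.744: |R|=0.40995 <1
  x=-3.445: |R|=0.22531 <1
  x=-2.927: |R|=0.00065 <1
  x=-4.912: |R|=1.51674 >1
  x=-4.654: |R|=1.21944 >1
  x=-4.617: |R|=1.17926 >1
So |R|<1 on (-4.4444, 0).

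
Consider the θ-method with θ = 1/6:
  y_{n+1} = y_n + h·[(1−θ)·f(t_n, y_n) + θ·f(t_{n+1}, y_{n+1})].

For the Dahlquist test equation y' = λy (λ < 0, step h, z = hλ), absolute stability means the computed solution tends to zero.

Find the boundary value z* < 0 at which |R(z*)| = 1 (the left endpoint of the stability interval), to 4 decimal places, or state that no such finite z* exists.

left endpoint -3.0000.

Test eqn y'=λy, z=hλ:
  y_{n+1} = y_n + z·[5/6·y_n + 1/6·y_{n+1}] ⇒ (1 − 1/6z)y_{n+1} = (1 + 5/6z)y_n
  Hence R(z) = (1 + 5/6z)/(1 − 1/6z).

Need |R(x)|<1, x<0.
x=-1.21: |R|=0.0069
R=−1: 1+5/6x = −1+1/6x ⇒ -2/3x=2 ⇒ x=2/(-2/3)=-3.0000
Confirm numerically:
  x=-2.843: |R|=0.92898 <1
  x=-1.922: |R|=0.45569 <1
  x=-1.394: |R|=0.13119 <1
  x=-3.270: |R|=1.11650 >1
  x=-3.055: |R|=1.02430 >1
Interval (-3.0000, 0).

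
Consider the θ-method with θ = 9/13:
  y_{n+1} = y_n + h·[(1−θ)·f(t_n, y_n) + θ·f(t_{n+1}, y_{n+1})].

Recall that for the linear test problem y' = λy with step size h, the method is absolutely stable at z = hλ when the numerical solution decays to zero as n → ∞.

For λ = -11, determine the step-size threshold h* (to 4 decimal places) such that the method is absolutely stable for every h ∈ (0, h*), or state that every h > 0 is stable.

unbounded; (−∞, 0). Any h>0 works for λ=-11.

Set f=λy, z=hλ:
  y_{n+1} = y_n + z·[4/13·y_n + 9/13·y_{n+1}] ⇒ (1 − 9/13z)y_{n+1} = (1 + 4/13z)y_n
  Hence R(z) = (1 + 4/13z)/(1 − 9/13z).

Solve |R(x)|<1 on ℝ⁻.
x=-0.34: |R|=0.7248
x=-2: |R|=0.1613
x=-10: |R|=0.2621
x=-100: |R|=0.4239
θ=9/13≥1/2 ⇒ |1+4/13x|<|1−9/13x| ∀x<0 ⇒ unbounded interval.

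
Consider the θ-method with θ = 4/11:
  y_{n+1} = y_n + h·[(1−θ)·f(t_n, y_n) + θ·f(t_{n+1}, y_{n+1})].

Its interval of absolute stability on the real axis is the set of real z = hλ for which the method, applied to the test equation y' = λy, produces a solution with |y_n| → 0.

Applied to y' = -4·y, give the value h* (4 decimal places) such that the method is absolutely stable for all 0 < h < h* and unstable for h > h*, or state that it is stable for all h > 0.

With y'=λy (z=hλ):
  y_{n+1} = y_n + z·[7/11·y_n + 4/11·y_{n+1}] ⇒ (1 − 4/11z)y_{n+1} = (1 + 7/11z)y_n
  R(z) = (1 + 7/11z)/(1 − 4/11z).

Boundary: |R(x)|=1, x<0.
x=-0.41: |R|=0.6432
R=−1: 1+7/11x = −1+4/11x ⇒ -3/11x=2 ⇒ x=2/(-3/11)=-7.3333
Confirm numerically:
  x=-6.739: |R|=0.95302 <1
  x=-3.434: |R|=0.52709 <1
  x=-3.218: |R|=0.48283 <1
  x=-7.925: |R|=1.04157 >1
  x=-7.826: |R|=1.03494 >1
Interval (-7.3333, 0).

(-7.3333,0); λ=-4 ⇒ h* = (22/3)/4 = 1.8333.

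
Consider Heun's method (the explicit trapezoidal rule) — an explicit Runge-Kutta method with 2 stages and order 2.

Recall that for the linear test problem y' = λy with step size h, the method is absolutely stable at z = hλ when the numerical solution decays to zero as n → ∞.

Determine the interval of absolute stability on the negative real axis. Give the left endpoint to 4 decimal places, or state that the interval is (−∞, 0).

Test eqn y'=λy, z=hλ:
  order 2, 2-stage ⇒ R(z)=1+z+z^2/2
  (e.g. R(-0.81)=0.51805, |R|=0.51805)

Need |R(x)|<1, x<0.
x=-0.81: |R|=0.5181
|R(-0.76)|=0.5288 |R(-0.72)|=0.5392 |R(-0.65)|=0.5613
Bisect:
  x_lo=-2.8698 |R|=2.2482  x_hi=-0.3757 |R|=0.6949
  mid=-1.62279 |R|=0.69393 →hi
  mid=-2.24632 |R|=1.27665 →lo
  mid=-1.93455 |R|=0.93670 →hi
  mid=-2.09044 |R|=1.09453 →lo
  mid=-2.01250 |R|=1.01257 →lo
  mid=-1.97353 |R|=0.97388 →hi
  mid=-1.99301 |R|=0.99303 →hi
  mid=-2.00275 |R|=1.00276 →lo
  mid=-1.99788 |R|=0.99788 →hi
  ...
  [-2.00001,-1.99986] ⇒ x*=-2.0000
Stable set (-2.0000, 0).

(-2.0000, 0).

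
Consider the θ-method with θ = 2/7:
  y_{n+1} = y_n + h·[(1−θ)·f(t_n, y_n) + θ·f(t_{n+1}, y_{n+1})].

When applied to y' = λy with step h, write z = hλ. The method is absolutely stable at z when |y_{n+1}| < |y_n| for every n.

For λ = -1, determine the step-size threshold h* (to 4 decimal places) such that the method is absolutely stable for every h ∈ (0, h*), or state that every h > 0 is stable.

With y'=λy (z=hλ):
  y_{n+1} = y_n + z·[5/7·y_n + 2/7·y_{n+1}] ⇒ (1 − 2/7z)y_{n+1} = (1 + 5/7z)y_n
  Hence R(z) = (1 + 5/7z)/(1 − 2/7z).

Find x<0 with |R(x)|<1.
x=-1.6: |R|=0.0980
R=−1: 1+5/7x = −1+2/7x ⇒ -3/7x=2 ⇒ x=2/(-3/7)=-4.6667
Confirm numerically:
  x=-3.918: |R|=0.84861 <1
  x=-3.875: |R|=0.83898 <1
  x=-2.217: |R|=0.35727 <1
  x=-2.078: |R|=0.30387 <1
  x=-5.104: |R|=1.07624 >1
  x=-5.070: |R|=1.07060 >1
Stable set (-4.6667, 0).

(-4.6667,0); λ=-1 ⇒ h* = (14/3)/1 = 4.6667.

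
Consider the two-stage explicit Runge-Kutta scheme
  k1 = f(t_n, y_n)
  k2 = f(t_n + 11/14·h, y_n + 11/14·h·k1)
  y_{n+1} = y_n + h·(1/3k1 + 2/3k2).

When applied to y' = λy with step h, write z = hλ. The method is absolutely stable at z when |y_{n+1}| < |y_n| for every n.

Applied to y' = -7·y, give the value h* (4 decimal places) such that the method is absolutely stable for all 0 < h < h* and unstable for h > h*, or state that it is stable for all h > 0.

Set f=λy, z=hλ:
  k1=λy_n ⇒ h·k1=z·y_n;  k2=λ(1+11/14z)y_n ⇒ h·k2=z(1+11/14z)y_n
  y_{n+1}/y_n = 1 + 1/3z + 2/3z(1+11/14z) = 1 + z + 11/21z²
  Hence R(z) = 1 + z + 11/21z².

Need |R(x)|<1, x<0.
x=-0.34: |R|=0.7206
R=1: x+11/21x²=0 ⇒ x=−21/11=-1.9091; min R=1−1/(4·11/21)=0.5227>−1
Confirm numerically:
  x=-1.220: |R|=0.55964 <1
  x=-1.020: |R|=0.52497 <1
  x=-0.960: |R|=0.52274 <1
  x=-0.923: |R|=0.52325 <1
  x=-2.147: |R|=1.26756 >1
  x=-2.011: |R|=1.10735 >1
  x=-1.948: |R|=1.03970 >1
Interval (-1.9091, 0).

(-1.9091,0); λ=-7 ⇒ h* = (21/11)/7 = 0.2727.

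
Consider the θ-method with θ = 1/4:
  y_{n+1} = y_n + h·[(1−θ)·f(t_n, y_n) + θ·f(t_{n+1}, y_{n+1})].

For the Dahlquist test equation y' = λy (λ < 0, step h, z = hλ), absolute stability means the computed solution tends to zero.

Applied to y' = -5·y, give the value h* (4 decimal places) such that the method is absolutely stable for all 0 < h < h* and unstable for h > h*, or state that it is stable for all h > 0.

(-4.0000,0); λ=-5 ⇒ h* = (4)/5 = 0.8000.

Set f=λy, z=hλ:
  y_{n+1} = y_n + z·[3/4·y_n + 1/4·y_{n+1}] ⇒ (1 − 1/4z)y_{n+1} = (1 + 3/4z)y_n
  R(z) = (1 + 3/4z)/(1 − 1/4z).

Need |R(x)|<1, x<0.
x=-1.7: |R|=0.1930
R=−1: 1+3/4x = −1+1/4x ⇒ -1/2x=2 ⇒ x=2/(-1/2)=-4.0000
Confirm numerically:
  x=-3.856: |R|=0.96334 <1
  x=-2.851: |R|=0.66457 <1
  x=-2.696: |R|=0.61051 <1
  x=-1.989: |R|=0.32844 <1
  x=-4.444: |R|=1.10516 >1
  x=-4.266: |R|=1.06436 >1
So |R|<1 on (-4.0000, 0).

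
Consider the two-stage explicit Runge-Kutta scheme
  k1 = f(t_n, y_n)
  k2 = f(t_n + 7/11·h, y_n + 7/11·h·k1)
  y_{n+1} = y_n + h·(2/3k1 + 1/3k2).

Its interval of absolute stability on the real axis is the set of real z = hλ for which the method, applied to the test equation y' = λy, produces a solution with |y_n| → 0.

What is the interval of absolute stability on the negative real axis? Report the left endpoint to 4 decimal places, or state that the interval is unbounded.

With y'=λy (z=hλ):
  k1=λy_n ⇒ h·k1=z·y_n;  k2=λ(1+7/11z)y_n ⇒ h·k2=z(1+7/11z)y_n
  y_{n+1}/y_n = 1 + 2/3z + 1/3z(1+7/11z) = 1 + z + 7/33z²
  Hence R(z) = 1 + z + 7/33z².

Find x<0 with |R(x)|<1.
x=-0.62: |R|=0.4615
R=1: x+7/33x²=0 ⇒ x=−33/7=-4.7143; min R=1−1/(4·7/33)=-0.1786>−1
Confirm numerically:
  x=-4.297: |R|=0.61965 <1
  x=-3.797: |R|=0.26120 <1
  x=-3.081: |R|=0.06743 <1
  x=-2.240: |R|=0.17566 <1
  x=-5.300: |R|=1.65848 >1
  x=-4.754: |R|=1.04005 >1
  x=-4.738: |R|=1.02383 >1
So |R|<1 on (-4.7143, 0).

(-4.7143, 0).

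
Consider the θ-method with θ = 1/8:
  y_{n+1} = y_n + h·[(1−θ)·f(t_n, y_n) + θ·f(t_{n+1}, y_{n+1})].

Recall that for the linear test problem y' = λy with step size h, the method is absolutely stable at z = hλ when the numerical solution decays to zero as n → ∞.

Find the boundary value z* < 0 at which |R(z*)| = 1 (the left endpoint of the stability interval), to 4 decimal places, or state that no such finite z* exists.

z* = -2.6667.

On y'=λy, z=hλ:
  y_{n+1} = y_n + z·[7/8·y_n + 1/8·y_{n+1}] ⇒ (1 − 1/8z)y_{n+1} = (1 + 7/8z)y_n
  Hence R(z) = (1 + 7/8z)/(1 − 1/8z).

Find x<0 with |R(x)|<1.
x=-1.03: |R|=0.0875
R=−1: 1+7/8x = −1+1/8x ⇒ -3/4x=2 ⇒ x=2/(-3/4)=-2.6667
Confirm numerically:
  x=-1.707: |R|=0.40682 <1
  x=-1.704: |R|=0.40478 <1
  x=-1.127: |R|=0.01216 <1
  x=-3.125: |R|=1.24719 >1
  x=-2.756: |R|=1.04983 >1
Interval (-2.6667, 0).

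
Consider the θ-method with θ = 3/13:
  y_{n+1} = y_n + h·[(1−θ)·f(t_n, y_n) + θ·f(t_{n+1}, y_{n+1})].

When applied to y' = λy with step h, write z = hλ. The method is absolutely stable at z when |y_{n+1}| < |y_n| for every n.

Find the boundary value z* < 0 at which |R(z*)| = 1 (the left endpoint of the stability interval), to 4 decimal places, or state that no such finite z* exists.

left endpoint -3.7143.

With y'=λy (z=hλ):
  y_{n+1} = y_n + z·[10/13·y_n + 3/13·y_{n+1}] ⇒ (1 − 3/13z)y_{n+1} = (1 + 10/13z)y_n
  Hence R(z) = (1 + 10/13z)/(1 − 3/13z).

Find x<0 with |R(x)|<1.
x=-1.47: |R|=0.0976
R=−1: 1+10/13x = −1+3/13x ⇒ -7/13x=2 ⇒ x=2/(-7/13)=-3.7143
Confirm numerically:
  x=-2.952: |R|=0.75586 <1
  x=-2.656: |R|=0.64670 <1
  x=-1.850: |R|=0.29650 <1
  x=-4.275: |R|=1.15198 >1
  x=-3.907: |R|=1.05457 >1
So |R|<1 on (-3.7143, 0).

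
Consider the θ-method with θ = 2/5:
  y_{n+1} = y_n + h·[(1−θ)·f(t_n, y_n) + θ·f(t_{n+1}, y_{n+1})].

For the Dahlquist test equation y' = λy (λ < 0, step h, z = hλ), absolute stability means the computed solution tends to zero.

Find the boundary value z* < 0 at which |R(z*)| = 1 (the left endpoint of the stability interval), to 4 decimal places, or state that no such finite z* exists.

On y'=λy, z=hλ:
  y_{n+1} = y_n + z·[3/5·y_n + 2/5·y_{n+1}] ⇒ (1 − 2/5z)y_{n+1} = (1 + 3/5z)y_n
  R(z) = (1 + 3/5z)/(1 − 2/5z).

Solve |R(x)|<1 on ℝ⁻.
x=-0.97: |R|=0.3012
R=−1: 1+3/5x = −1+2/5x ⇒ -1/5x=2 ⇒ x=2/(-1/5)=-10.0000
Confirm numerically:
  x=-7.502: |R|=0.87512 <1
  x=-6.948: |R|=0.83848 <1
  x=-5.063: |R|=0.67361 <1
  x=-10.312: |R|=1.01218 >1
  x=-10.064: |R|=1.00255 >1
Interval (-10.0000, 0).

left endpoint -10.0000.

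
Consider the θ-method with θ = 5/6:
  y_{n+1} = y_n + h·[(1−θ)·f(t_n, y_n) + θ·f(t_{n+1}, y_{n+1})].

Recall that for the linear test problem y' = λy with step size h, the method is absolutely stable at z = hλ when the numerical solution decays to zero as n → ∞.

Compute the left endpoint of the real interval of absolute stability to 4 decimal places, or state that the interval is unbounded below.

interval (−∞, 0).

Test eqn y'=λy, z=hλ:
  y_{n+1} = y_n + z·[1/6·y_n + 5/6·y_{n+1}] ⇒ (1 − 5/6z)y_{n+1} = (1 + 1/6z)y_n
  R(z) = (1 + 1/6z)/(1 − 5/6z).

Need |R(x)|<1, x<0.
x=-1.02: |R|=0.4486
x=-2: |R|=0.2500
x=-10: |R|=0.0714
x=-100: |R|=0.1858
θ=5/6≥1/2 ⇒ |1+1/6x|<|1−5/6x| ∀x<0 ⇒ stable on all of ℝ⁻.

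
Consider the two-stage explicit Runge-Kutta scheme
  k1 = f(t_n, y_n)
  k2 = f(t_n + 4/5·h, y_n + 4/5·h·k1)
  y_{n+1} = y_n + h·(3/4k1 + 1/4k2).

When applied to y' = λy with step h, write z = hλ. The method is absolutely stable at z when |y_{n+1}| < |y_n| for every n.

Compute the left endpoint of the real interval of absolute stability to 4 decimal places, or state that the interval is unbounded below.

Set f=λy, z=hλ:
  k1=λy_n ⇒ h·k1=z·y_n;  k2=λ(1+4/5z)y_n ⇒ h·k2=z(1+4/5z)y_n
  y_{n+1}/y_n = 1 + 3/4z + 1/4z(1+4/5z) = 1 + z + 1/5z²
  ⇒ R(z) = 1 + z + 1/5z².

Solve |R(x)|<1 on ℝ⁻.
x=-1.25: |R|=0.0625
R=1: x+1/5x²=0 ⇒ x=−5=-5.0000; min R=1−1/(4·1/5)=-0.2500>−1
Confirm numerically:
  x=-4.724: |R|=0.73924 <1
  x=-4.248: |R|=0.36110 <1
  x=-3.463: |R|=0.06453 <1
  x=-3.032: |R|=0.19340 <1
  x=-5.179: |R|=1.18541 >1
  x=-5.174: |R|=1.18006 >1
Interval (-5.0000, 0).

z* = -5.0000.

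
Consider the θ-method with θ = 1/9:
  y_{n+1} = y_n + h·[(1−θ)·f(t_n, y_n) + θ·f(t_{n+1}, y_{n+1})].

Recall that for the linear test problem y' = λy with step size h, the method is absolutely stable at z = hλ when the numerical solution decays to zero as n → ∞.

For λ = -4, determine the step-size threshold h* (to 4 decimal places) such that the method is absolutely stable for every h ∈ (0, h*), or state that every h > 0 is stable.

(-2.5714,0); λ=-4 ⇒ h* = (18/7)/4 = 0.6429.

Set f=λy, z=hλ:
  y_{n+1} = y_n + z·[8/9·y_n + 1/9·y_{n+1}] ⇒ (1 − 1/9z)y_{n+1} = (1 + 8/9z)y_n
  ⇒ R(z) = (1 + 8/9z)/(1 − 1/9z).

Need |R(x)|<1, x<0.
x=-0.69: |R|=0.3591
R=−1: 1+8/9x = −1+1/9x ⇒ -7/9x=2 ⇒ x=2/(-7/9)=-2.5714
Confirm numerically:
  x=-2.540: |R|=0.98094 <1
  x=-2.321: |R|=0.84516 <1
  x=-1.765: |R|=0.47562 <1
  x=-1.260: |R|=0.10526 <1
  x=-3.098: |R|=1.30468 >1
  x=-2.700: |R|=1.07692 >1
  x=-2.593: |R|=1.01303 >1
Stable set (-2.5714, 0).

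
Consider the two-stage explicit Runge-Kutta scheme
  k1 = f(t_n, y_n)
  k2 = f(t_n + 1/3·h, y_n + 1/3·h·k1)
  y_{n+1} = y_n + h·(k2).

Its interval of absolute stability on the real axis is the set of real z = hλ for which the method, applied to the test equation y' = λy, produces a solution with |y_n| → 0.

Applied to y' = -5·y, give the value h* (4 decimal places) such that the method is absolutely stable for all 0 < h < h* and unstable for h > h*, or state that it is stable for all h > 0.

Set f=λy, z=hλ:
  k1=λy_n ⇒ h·k1=z·y_n;  k2=λ(1+1/3z)y_n ⇒ h·k2=z(1+1/3z)y_n
  y_{n+1}/y_n = 1 + z(1+1/3z) = 1 + z + 1/3z²
  so R(z) = 1 + z + 1/3z².

Boundary: |R(x)|=1, x<0.
x=-0.31: |R|=0.7220
R=1: x+1/3x²=0 ⇒ x=−3=-3.0000; min R=1−1/(4·1/3)=0.2500>−1
Confirm numerically:
  x=-2.755: |R|=0.77501 <1
  x=-2.387: |R|=0.51226 <1
  x=-1.902: |R|=0.30387 <1
  x=-1.282: |R|=0.26584 <1
  x=-3.523: |R|=1.61418 >1
  x=-3.147: |R|=1.15420 >1
Stable set (-3.0000, 0).

(-3.0000,0); λ=-5 ⇒ h* = (3)/5 = 0.6000.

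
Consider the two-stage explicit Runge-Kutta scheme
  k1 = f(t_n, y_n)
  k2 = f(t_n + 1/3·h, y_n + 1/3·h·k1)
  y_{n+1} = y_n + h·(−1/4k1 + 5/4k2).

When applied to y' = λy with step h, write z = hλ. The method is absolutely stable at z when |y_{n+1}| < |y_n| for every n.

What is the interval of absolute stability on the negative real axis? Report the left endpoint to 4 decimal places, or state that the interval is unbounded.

(-2.4000, 0).

With y'=λy (z=hλ):
  k1=λy_n ⇒ h·k1=z·y_n;  k2=λ(1+1/3z)y_n ⇒ h·k2=z(1+1/3z)y_n
  y_{n+1}/y_n = 1 − 1/4z + 5/4z(1+1/3z) = 1 + z + 5/12z²
  R(z) = 1 + z + 5/12z².

Need |R(x)|<1, x<0.
x=-0.86: |R|=0.4482
R=1: x+5/12x²=0 ⇒ x=−12/5=-2.4000; min R=1−1/(4·5/12)=0.4000>−1
Confirm numerically:
  x=-2.323: |R|=0.92547 <1
  x=-2.247: |R|=0.85675 <1
  x=-2.127: |R|=0.75805 <1
  x=-1.751: |R|=0.52650 <1
  x=-2.741: |R|=1.38945 >1
  x=-2.540: |R|=1.14817 >1
So |R|<1 on (-2.4000, 0).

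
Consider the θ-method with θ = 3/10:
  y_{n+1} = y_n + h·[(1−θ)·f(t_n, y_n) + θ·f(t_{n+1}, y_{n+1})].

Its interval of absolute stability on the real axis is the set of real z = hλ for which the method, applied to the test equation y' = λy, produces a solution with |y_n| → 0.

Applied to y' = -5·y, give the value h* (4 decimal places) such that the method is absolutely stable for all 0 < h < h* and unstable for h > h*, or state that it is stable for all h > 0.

(-5.0000,0); λ=-5 ⇒ h* = (5)/5 = 1.0000.

Test eqn y'=λy, z=hλ:
  y_{n+1} = y_n + z·[7/10·y_n + 3/10·y_{n+1}] ⇒ (1 − 3/10z)y_{n+1} = (1 + 7/10z)y_n
  R(z) = (1 + 7/10z)/(1 − 3/10z).

Solve |R(x)|<1 on ℝ⁻.
x=-0.64: |R|=0.4631
R=−1: 1+7/10x = −1+3/10x ⇒ -2/5x=2 ⇒ x=2/(-2/5)=-5.0000
Confirm numerically:
  x=-4.650: |R|=0.94154 <1
  x=-4.581: |R|=0.92941 <1
  x=-3.469: |R|=0.69991 <1
  x=-2.254: |R|=0.34471 <1
  x=-5.426: |R|=1.06485 >1
  x=-5.223: |R|=1.03475 >1
Stable set (-5.0000, 0).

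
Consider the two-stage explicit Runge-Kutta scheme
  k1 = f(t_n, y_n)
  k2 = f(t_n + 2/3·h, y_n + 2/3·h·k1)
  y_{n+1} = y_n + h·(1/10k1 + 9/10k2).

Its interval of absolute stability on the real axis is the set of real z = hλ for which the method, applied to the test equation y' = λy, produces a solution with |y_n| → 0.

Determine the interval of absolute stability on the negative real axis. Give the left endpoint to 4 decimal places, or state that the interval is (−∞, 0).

(-1.6667, 0).

With y'=λy (z=hλ):
  k1=λy_n ⇒ h·k1=z·y_n;  k2=λ(1+2/3z)y_n ⇒ h·k2=z(1+2/3z)y_n
  y_{n+1}/y_n = 1 + 1/10z + 9/10z(1+2/3z) = 1 + z + 3/5z²
  R(z) = 1 + z + 3/5z².

Need |R(x)|<1, x<0.
x=-0.55: |R|=0.6315
R=1: x+3/5x²=0 ⇒ x=−5/3=-1.6667; min R=1−1/(4·3/5)=0.5833>−1
Confirm numerically:
  x=-1.388: |R|=0.76793 <1
  x=-0.818: |R|=0.58347 <1
  x=-0.692: |R|=0.59532 <1
  x=-1.882: |R|=1.24315 >1
  x=-1.701: |R|=1.03504 >1
Stable set (-1.6667, 0).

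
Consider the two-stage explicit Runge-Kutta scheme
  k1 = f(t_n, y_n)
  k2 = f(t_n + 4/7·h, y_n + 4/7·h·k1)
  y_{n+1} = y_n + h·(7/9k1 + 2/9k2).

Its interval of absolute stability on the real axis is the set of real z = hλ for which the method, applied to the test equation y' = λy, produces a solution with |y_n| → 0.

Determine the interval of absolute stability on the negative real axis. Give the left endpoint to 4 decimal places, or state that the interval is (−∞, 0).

On y'=λy, z=hλ:
  k1=λy_n ⇒ h·k1=z·y_n;  k2=λ(1+4/7z)y_n ⇒ h·k2=z(1+4/7z)y_n
  y_{n+1}/y_n = 1 + 7/9z + 2/9z(1+4/7z) = 1 + z + 8/63z²
  so R(z) = 1 + z + 8/63z².

Boundary: |R(x)|=1, x<0.
x=-0.92: |R|=0.1875
R=1: x+8/63x²=0 ⇒ x=−63/8=-7.8750; min R=1−1/(4·8/63)=-0.9688>−1
Confirm numerically:
  x=-5.990: |R|=0.43380 <1
  x=-4.032: |R|=0.96762 <1
  x=-3.984: |R|=0.96848 <1
  x=-8.425: |R|=1.58841 >1
  x=-8.374: |R|=1.53062 >1
  x=-8.008: |R|=1.13525 >1
So |R|<1 on (-7.8750, 0).

z∈(-7.8750,0).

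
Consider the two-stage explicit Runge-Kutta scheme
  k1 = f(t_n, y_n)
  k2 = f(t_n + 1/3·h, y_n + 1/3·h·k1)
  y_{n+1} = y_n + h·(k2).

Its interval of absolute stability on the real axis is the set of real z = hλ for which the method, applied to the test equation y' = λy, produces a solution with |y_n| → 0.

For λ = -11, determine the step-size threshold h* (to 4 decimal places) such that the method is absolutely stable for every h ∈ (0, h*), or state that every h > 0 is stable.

On y'=λy, z=hλ:
  k1=λy_n ⇒ h·k1=z·y_n;  k2=λ(1+1/3z)y_n ⇒ h·k2=z(1+1/3z)y_n
  y_{n+1}/y_n = 1 + z(1+1/3z) = 1 + z + 1/3z²
  ⇒ R(z) = 1 + z + 1/3z².

Find x<0 with |R(x)|<1.
x=-1.09: |R|=0.3060
R=1: x+1/3x²=0 ⇒ x=−3=-3.0000; min R=1−1/(4·1/3)=0.2500>−1
Confirm numerically:
  x=-2.135: |R|=0.38441 <1
  x=-1.806: |R|=0.28121 <1
  x=-1.499: |R|=0.25000 <1
  x=-3.581: |R|=1.69352 >1
  x=-3.510: |R|=1.59670 >1
Stable set (-3.0000, 0).

(-3.0000,0); λ=-11 ⇒ h* = (3)/11 = 0.2727.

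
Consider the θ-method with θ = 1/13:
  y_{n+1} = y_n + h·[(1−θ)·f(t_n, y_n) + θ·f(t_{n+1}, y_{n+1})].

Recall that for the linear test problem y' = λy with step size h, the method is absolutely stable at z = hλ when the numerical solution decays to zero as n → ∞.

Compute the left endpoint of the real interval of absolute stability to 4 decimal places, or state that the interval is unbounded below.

Test eqn y'=λy, z=hλ:
  y_{n+1} = y_n + z·[12/13·y_n + 1/13·y_{n+1}] ⇒ (1 − 1/13z)y_{n+1} = (1 + 12/13z)y_n
  R(z) = (1 + 12/13z)/(1 − 1/13z).

Find x<0 with |R(x)|<1.
x=-0.85: |R|=0.2022
R=−1: 1+12/13x = −1+1/13x ⇒ -11/13x=2 ⇒ x=2/(-11/13)=-2.3636
Confirm numerically:
  x=-2.341: |R|=0.98377 <1
  x=-2.185: |R|=0.87060 <1
  x=-1.517: |R|=0.35848 <1
  x=-2.922: |R|=1.38576 >1
  x=-2.733: |R|=1.25825 >1
  x=-2.615: |R|=1.17707 >1
Interval (-2.3636, 0).

left endpoint -2.3636.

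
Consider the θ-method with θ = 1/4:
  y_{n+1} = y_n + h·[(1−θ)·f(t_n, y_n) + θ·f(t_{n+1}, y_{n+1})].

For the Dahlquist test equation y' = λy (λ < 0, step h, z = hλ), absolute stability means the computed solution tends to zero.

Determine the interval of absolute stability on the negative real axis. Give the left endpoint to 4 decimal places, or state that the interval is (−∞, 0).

With y'=λy (z=hλ):
  y_{n+1} = y_n + z·[3/4·y_n + 1/4·y_{n+1}] ⇒ (1 − 1/4z)y_{n+1} = (1 + 3/4z)y_n
  so R(z) = (1 + 3/4z)/(1 − 1/4z).

Need |R(x)|<1, x<0.
x=-0.32: |R|=0.7037
R=−1: 1+3/4x = −1+1/4x ⇒ -1/2x=2 ⇒ x=2/(-1/2)=-4.0000
Confirm numerically:
  x=-3.411: |R|=0.84105 <1
  x=-3.178: |R|=0.77097 <1
  x=-1.662: |R|=0.17414 <1
  x=-4.432: |R|=1.10247 >1
  x=-4.362: |R|=1.08658 >1
  x=-4.090: |R|=1.02225 >1
Interval (-4.0000, 0).

(-4.0000, 0).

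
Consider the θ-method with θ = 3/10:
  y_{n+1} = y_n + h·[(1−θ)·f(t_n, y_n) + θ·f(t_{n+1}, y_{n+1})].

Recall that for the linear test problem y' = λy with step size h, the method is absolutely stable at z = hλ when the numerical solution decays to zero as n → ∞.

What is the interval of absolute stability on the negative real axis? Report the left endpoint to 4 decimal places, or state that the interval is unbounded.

Test eqn y'=λy, z=hλ:
  y_{n+1} = y_n + z·[7/10·y_n + 3/10·y_{n+1}] ⇒ (1 − 3/10z)y_{n+1} = (1 + 7/10z)y_n
  R(z) = (1 + 7/10z)/(1 − 3/10z).

Boundary: |R(x)|=1, x<0.
x=-0.7: |R|=0.4215
R=−1: 1+7/10x = −1+3/10x ⇒ -2/5x=2 ⇒ x=2/(-2/5)=-5.0000
Confirm numerically:
  x=-4.727: |R|=0.95484 <1
  x=-4.329: |R|=0.88324 <1
  x=-2.377: |R|=0.38754 <1
  x=-5.552: |R|=1.08283 >1
  x=-5.436: |R|=1.06629 >1
  x=-5.224: |R|=1.03490 >1
So |R|<1 on (-5.0000, 0).

z∈(-5.0000,0).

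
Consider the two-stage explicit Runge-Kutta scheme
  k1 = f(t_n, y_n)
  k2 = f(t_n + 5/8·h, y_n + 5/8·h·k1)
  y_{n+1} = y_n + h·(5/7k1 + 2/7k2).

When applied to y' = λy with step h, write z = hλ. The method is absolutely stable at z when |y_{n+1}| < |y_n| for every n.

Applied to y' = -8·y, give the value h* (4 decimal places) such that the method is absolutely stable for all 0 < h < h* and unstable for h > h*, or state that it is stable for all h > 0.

Set f=λy, z=hλ:
  k1=λy_n ⇒ h·k1=z·y_n;  k2=λ(1+5/8z)y_n ⇒ h·k2=z(1+5/8z)y_n
  y_{n+1}/y_n = 1 + 5/7z + 2/7z(1+5/8z) = 1 + z + 5/28z²
  ⇒ R(z) = 1 + z + 5/28z².

Need |R(x)|<1, x<0.
x=-1.25: |R|=0.0290
R=1: x+5/28x²=0 ⇒ x=−28/5=-5.6000; min R=1−1/(4·5/28)=-0.4000>−1
Confirm numerically:
  x=-4.249: |R|=0.02507 <1
  x=-3.751: |R|=0.23850 <1
  x=-3.278: |R|=0.35920 <1
  x=-2.402: |R|=0.37171 <1
  x=-6.163: |R|=1.61960 >1
  x=-5.792: |R|=1.19858 >1
Stable set (-5.6000, 0).

(-5.6000,0); λ=-8 ⇒ h* = (28/5)/8 = 0.7000.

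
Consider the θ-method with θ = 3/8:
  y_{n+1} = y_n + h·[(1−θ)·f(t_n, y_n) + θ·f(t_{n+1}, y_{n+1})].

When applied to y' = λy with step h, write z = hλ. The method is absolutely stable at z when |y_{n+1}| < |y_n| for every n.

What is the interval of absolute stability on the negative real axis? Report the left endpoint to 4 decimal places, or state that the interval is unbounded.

On y'=λy, z=hλ:
  y_{n+1} = y_n + z·[5/8·y_n + 3/8·y_{n+1}] ⇒ (1 − 3/8z)y_{n+1} = (1 + 5/8z)y_n
  R(z) = (1 + 5/8z)/(1 − 3/8z).

Find x<0 with |R(x)|<1.
x=-0.56: |R|=0.5372
R=−1: 1+5/8x = −1+3/8x ⇒ -1/4x=2 ⇒ x=2/(-1/4)=-8.0000
Confirm numerically:
  x=-7.330: |R|=0.95532 <1
  x=-5.990: |R|=0.84521 <1
  x=-4.562: |R|=0.68293 <1
  x=-4.108: |R|=0.61700 <1
  x=-8.578: |R|=1.03427 >1
  x=-8.408: |R|=1.02456 >1
  x=-8.087: |R|=1.00539 >1
Stable set (-8.0000, 0).

z∈(-8.0000,0).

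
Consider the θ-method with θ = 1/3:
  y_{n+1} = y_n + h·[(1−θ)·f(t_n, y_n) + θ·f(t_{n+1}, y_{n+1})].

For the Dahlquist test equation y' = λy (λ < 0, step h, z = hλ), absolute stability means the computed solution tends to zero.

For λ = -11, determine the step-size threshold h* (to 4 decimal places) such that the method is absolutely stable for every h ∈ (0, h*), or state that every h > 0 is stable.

On y'=λy, z=hλ:
  y_{n+1} = y_n + z·[2/3·y_n + 1/3·y_{n+1}] ⇒ (1 − 1/3z)y_{n+1} = (1 + 2/3z)y_n
  R(z) = (1 + 2/3z)/(1 − 1/3z).

Boundary: |R(x)|=1, x<0.
x=-1.67: |R|=0.0728
R=−1: 1+2/3x = −1+1/3x ⇒ -1/3x=2 ⇒ x=2/(-1/3)=-6.0000
Confirm numerically:
  x=-5.195: |R|=0.90177 <1
  x=-4.615: |R|=0.81812 <1
  x=-4.501: |R|=0.80016 <1
  x=-4.278: |R|=0.76340 <1
  x=-6.457: |R|=1.04832 >1
  x=-6.375: |R|=1.04000 >1
  x=-6.170: |R|=1.01854 >1
So |R|<1 on (-6.0000, 0).

(-6.0000,0); λ=-11 ⇒ h* = (6)/11 = 0.5455.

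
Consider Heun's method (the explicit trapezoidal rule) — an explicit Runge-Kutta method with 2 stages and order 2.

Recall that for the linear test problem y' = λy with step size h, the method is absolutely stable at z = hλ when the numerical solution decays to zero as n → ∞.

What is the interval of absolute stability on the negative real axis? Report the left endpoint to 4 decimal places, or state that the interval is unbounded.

Set f=λy, z=hλ:
  order 2, 2-stage ⇒ R(z)=1+z+z^2/2
  (e.g. R(-0.84)=0.51280, |R|=0.51280)

Find x<0 with |R(x)|<1.
x=-0.84: |R|=0.5128
|R(-1.34)|=0.5578 |R(-1.14)|=0.5098 |R(-0.97)|=0.5005
Bisect:
  x_lo=-2.7954 |R|=2.1117  x_hi=-0.0603 |R|=0.9415
  mid=-1.42784 |R|=0.59152 →hi
  mid=-2.11162 |R|=1.11785 →lo
  mid=-1.76973 |R|=0.79624 →hi
  mid=-1.94067 |R|=0.94243 →hi
  mid=-2.02615 |R|=1.02649 →lo
  mid=-1.98341 |R|=0.98355 →hi
  mid=-2.00478 |R|=1.00479 →lo
  mid=-1.99409 |R|=0.99411 →hi
  mid=-1.99944 |R|=0.99944 →hi
  mid=-2.00211 |R|=1.00211 →lo
  ...
  [-2.00010,-1.99994] ⇒ x*=-2.0000
Stable set (-2.0000, 0).

z∈(-2.0000,0).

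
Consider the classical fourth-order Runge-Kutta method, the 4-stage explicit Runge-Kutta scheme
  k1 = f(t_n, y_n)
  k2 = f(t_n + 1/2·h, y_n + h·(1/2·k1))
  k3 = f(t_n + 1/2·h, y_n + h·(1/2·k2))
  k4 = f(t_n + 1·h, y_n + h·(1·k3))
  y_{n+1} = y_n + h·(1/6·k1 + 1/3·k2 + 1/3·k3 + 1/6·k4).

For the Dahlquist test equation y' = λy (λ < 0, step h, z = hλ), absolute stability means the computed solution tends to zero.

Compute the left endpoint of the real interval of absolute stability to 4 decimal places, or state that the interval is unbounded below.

With y'=λy (z=hλ):
  order 4, 4-stage ⇒ R(z)=1+z+z^2/2+z^3/6+z^4/24
  (e.g. R(-0.94)=0.39590, |R|=0.39590)

Boundary: |R(x)|=1, x<0.
x=-0.94: |R|=0.3959
|R(-3.18)|=1.7775 |R(-1.16)|=0.3281 |R(-0.57)|=0.5660
Bisect:
  x_lo=-3.6551 |R|=3.3230  x_hi=-0.0638 |R|=0.9382
  mid=-1.85943 |R|=0.29591 →hi
  mid=-2.75726 |R|=0.95855 →hi
  mid=-3.20617 |R|=1.84347 →lo
  mid=-2.98171 |R|=1.33884 →lo
  mid=-2.86949 |R|=1.13453 →lo
  mid=-2.81337 |R|=1.04316 →lo
  mid=-2.78531 |R|=1.00003 →lo
  mid=-2.77129 |R|=0.97909 →hi
  mid=-2.77830 |R|=0.98951 →hi
  mid=-2.78181 |R|=0.99476 →hi
  ...
  [-2.78531,-2.78509] ⇒ x*=-2.7853
So |R|<1 on (-2.7853, 0).

left endpoint -2.7853.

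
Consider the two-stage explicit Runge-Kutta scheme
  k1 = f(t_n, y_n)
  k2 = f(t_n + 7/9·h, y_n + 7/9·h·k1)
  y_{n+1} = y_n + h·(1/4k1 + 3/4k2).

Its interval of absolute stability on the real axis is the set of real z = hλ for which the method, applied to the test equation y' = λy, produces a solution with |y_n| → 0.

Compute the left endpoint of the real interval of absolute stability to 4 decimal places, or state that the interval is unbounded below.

With y'=λy (z=hλ):
  k1=λy_n ⇒ h·k1=z·y_n;  k2=λ(1+7/9z)y_n ⇒ h·k2=z(1+7/9z)y_n
  y_{n+1}/y_n = 1 + 1/4z + 3/4z(1+7/9z) = 1 + z + 7/12z²
  ⇒ R(z) = 1 + z + 7/12z².

Need |R(x)|<1, x<0.
x=-1.59: |R|=0.8847
R=1: x+7/12x²=0 ⇒ x=−12/7=-1.7143; min R=1−1/(4·7/12)=0.5714>−1
Confirm numerically:
  x=-1.580: |R|=0.87623 <1
  x=-1.130: |R|=0.61486 <1
  x=-0.962: |R|=0.57784 <1
  x=-0.905: |R|=0.57276 <1
  x=-2.261: |R|=1.72107 >1
  x=-2.252: |R|=1.70638 >1
  x=-1.858: |R|=1.15576 >1
Stable set (-1.7143, 0).

z* = -1.7143.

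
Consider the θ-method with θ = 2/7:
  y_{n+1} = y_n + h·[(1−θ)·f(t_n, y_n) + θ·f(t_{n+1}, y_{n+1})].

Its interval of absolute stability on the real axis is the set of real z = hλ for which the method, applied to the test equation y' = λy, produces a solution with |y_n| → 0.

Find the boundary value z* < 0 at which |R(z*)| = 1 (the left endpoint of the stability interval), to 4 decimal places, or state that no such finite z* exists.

left endpoint -4.6667.

With y'=λy (z=hλ):
  y_{n+1} = y_n + z·[5/7·y_n + 2/7·y_{n+1}] ⇒ (1 − 2/7z)y_{n+1} = (1 + 5/7z)y_n
  Hence R(z) = (1 + 5/7z)/(1 − 2/7z).

Boundary: |R(x)|=1, x<0.
x=-1.58: |R|=0.0886
R=−1: 1+5/7x = −1+2/7x ⇒ -3/7x=2 ⇒ x=2/(-3/7)=-4.6667
Confirm numerically:
  x=-3.959: |R|=0.85769 <1
  x=-2.890: |R|=0.58294 <1
  x=-2.716: |R|=0.52928 <1
  x=-2.274: |R|=0.37842 <1
  x=-5.221: |R|=1.09534 >1
  x=-4.786: |R|=1.02160 >1
So |R|<1 on (-4.6667, 0).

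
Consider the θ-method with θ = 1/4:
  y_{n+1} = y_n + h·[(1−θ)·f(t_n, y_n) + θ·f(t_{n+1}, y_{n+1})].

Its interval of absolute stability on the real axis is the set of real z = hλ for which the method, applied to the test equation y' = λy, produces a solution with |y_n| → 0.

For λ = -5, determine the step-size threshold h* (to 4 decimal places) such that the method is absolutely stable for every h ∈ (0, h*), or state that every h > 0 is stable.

(-4.0000,0); λ=-5 ⇒ h* = (4)/5 = 0.8000.

On y'=λy, z=hλ:
  y_{n+1} = y_n + z·[3/4·y_n + 1/4·y_{n+1}] ⇒ (1 − 1/4z)y_{n+1} = (1 + 3/4z)y_n
  so R(z) = (1 + 3/4z)/(1 − 1/4z).

Boundary: |R(x)|=1, x<0.
x=-1.08: |R|=0.1496
R=−1: 1+3/4x = −1+1/4x ⇒ -1/2x=2 ⇒ x=2/(-1/2)=-4.0000
Confirm numerically:
  x=-3.619: |R|=0.89999 <1
  x=-3.500: |R|=0.86667 <1
  x=-2.915: |R|=0.68619 <1
  x=-1.736: |R|=0.21060 <1
  x=-4.582: |R|=1.13563 >1
  x=-4.402: |R|=1.09569 >1
  x=-4.312: |R|=1.07507 >1
Interval (-4.0000, 0).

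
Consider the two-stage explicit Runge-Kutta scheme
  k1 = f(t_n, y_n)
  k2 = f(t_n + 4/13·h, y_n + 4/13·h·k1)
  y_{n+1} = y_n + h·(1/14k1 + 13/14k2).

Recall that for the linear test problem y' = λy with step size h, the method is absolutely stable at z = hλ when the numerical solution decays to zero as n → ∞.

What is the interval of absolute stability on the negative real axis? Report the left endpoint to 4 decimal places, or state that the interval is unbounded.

z∈(-3.5000,0).

With y'=λy (z=hλ):
  k1=λy_n ⇒ h·k1=z·y_n;  k2=λ(1+4/13z)y_n ⇒ h·k2=z(1+4/13z)y_n
  y_{n+1}/y_n = 1 + 1/14z + 13/14z(1+4/13z) = 1 + z + 2/7z²
  ⇒ R(z) = 1 + z + 2/7z².

Find x<0 with |R(x)|<1.
x=-1.64: |R|=0.1285
R=1: x+2/7x²=0 ⇒ x=−7/2=-3.5000; min R=1−1/(4·2/7)=0.1250>−1
Confirm numerically:
  x=-3.366: |R|=0.87113 <1
  x=-2.907: |R|=0.50747 <1
  x=-1.479: |R|=0.14598 <1
  x=-1.442: |R|=0.15210 <1
  x=-3.827: |R|=1.35755 >1
  x=-3.801: |R|=1.32689 >1
  x=-3.737: |R|=1.25305 >1
Stable set (-3.5000, 0).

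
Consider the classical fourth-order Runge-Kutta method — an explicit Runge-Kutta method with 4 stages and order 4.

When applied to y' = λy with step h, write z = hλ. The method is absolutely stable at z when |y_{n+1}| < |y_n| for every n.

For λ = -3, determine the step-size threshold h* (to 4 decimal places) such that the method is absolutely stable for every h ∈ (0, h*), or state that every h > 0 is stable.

(-2.7853,0); λ=-3 ⇒ h* = 0.9284.

Test eqn y'=λy, z=hλ:
  order 4, 4-stage ⇒ R(z)=1+z+z^2/2+z^3/6+z^4/24
  (e.g. R(-1.55)=0.27110, |R|=0.27110)

Need |R(x)|<1, x<0.
x=-1.55: |R|=0.2711
|R(-2.13)|=0.3855 |R(-1.98)|=0.3269 |R(-0.84)|=0.4348
Bisect:
  x_lo=-3.6485 |R|=3.2960  x_hi=-0.2848 |R|=0.7522
  mid=-1.96663 |R|=0.32276 →hi
  mid=-2.80757 |R|=1.03410 →lo
  mid=-2.38710 |R|=0.54789 →hi
  mid=-2.59733 |R|=0.75167 →hi
  mid=-2.70245 |R|=0.88211 →hi
  mid=-2.75501 |R|=0.95529 →hi
  mid=-2.78129 |R|=0.99398 →hi
  mid=-2.79443 |R|=1.01386 →lo
  mid=-2.78786 |R|=1.00387 →lo
  ...
  [-2.78539,-2.78519] ⇒ x*=-2.7853
Interval (-2.7853, 0).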